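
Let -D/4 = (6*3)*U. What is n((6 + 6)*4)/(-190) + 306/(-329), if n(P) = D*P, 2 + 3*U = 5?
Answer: 539442/31255 ≈ 17.259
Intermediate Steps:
U = 1 (U = -2/3 + (1/3)*5 = -2/3 + 5/3 = 1)
D = -72 (D = -4*6*3 = -72 ≈ -72.000)
n(P) = -72*P
n((6 + 6)*4)/(-190) + 306/(-329) = -72*(6 + 6)*4/(-190) + 306/(-329) = -864*4*(-1/190) + 306*(-1/329) = -72*48*(-1/190) - 306/329 = -3456*(-1/190) - 306/329 = 1728/95 - 306/329 = 539442/31255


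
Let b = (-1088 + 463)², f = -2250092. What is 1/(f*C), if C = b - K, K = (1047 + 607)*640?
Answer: 1/1502915200020 ≈ 6.6537e-13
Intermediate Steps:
K = 1058560 (K = 1654*640 = 1058560)
b = 390625 (b = (-625)² = 390625)
C = -667935 (C = 390625 - 1*1058560 = 390625 - 1058560 = -667935)
1/(f*C) = 1/(-2250092*(-667935)) = -1/2250092*(-1/667935) = 1/1502915200020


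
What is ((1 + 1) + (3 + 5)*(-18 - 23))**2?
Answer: 106276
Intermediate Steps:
((1 + 1) + (3 + 5)*(-18 - 23))**2 = (2 + 8*(-41))**2 = (2 - 328)**2 = (-326)**2 = 106276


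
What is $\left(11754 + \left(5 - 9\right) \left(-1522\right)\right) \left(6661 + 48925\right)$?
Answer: $991765412$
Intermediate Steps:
$\left(11754 + \left(5 - 9\right) \left(-1522\right)\right) \left(6661 + 48925\right) = \left(11754 - -6088\right) 55586 = \left(11754 + 6088\right) 55586 = 17842 \cdot 55586 = 991765412$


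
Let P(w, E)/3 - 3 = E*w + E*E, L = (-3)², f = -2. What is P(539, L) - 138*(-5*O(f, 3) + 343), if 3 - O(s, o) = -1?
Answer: -29769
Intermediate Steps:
O(s, o) = 4 (O(s, o) = 3 - 1*(-1) = 3 + 1 = 4)
L = 9
P(w, E) = 9 + 3*E² + 3*E*w (P(w, E) = 9 + 3*(E*w + E*E) = 9 + 3*(E*w + E²) = 9 + 3*(E² + E*w) = 9 + (3*E² + 3*E*w) = 9 + 3*E² + 3*E*w)
P(539, L) - 138*(-5*O(f, 3) + 343) = (9 + 3*9² + 3*9*539) - 138*(-5*4 + 343) = (9 + 3*81 + 14553) - 138*(-20 + 343) = (9 + 243 + 14553) - 138*323 = 14805 - 44574 = -29769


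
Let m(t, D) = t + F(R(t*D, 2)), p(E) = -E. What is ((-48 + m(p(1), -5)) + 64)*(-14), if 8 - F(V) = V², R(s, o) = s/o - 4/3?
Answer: -5453/18 ≈ -302.94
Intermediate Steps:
R(s, o) = -4/3 + s/o (R(s, o) = s/o - 4*⅓ = s/o - 4/3 = -4/3 + s/o)
F(V) = 8 - V²
m(t, D) = 8 + t - (-4/3 + D*t/2)² (m(t, D) = t + (8 - (-4/3 + (t*D)/2)²) = t + (8 - (-4/3 + (D*t)*(½))²) = t + (8 - (-4/3 + D*t/2)²) = 8 + t - (-4/3 + D*t/2)²)
((-48 + m(p(1), -5)) + 64)*(-14) = ((-48 + (8 - 1*1 - (-8 + 3*(-5)*(-1*1))²/36)) + 64)*(-14) = ((-48 + (8 - 1 - (-8 + 3*(-5)*(-1))²/36)) + 64)*(-14) = ((-48 + (8 - 1 - (-8 + 15)²/36)) + 64)*(-14) = ((-48 + (8 - 1 - 1/36*7²)) + 64)*(-14) = ((-48 + (8 - 1 - 1/36*49)) + 64)*(-14) = ((-48 + (8 - 1 - 49/36)) + 64)*(-14) = ((-48 + 203/36) + 64)*(-14) = (-1525/36 + 64)*(-14) = (779/36)*(-14) = -5453/18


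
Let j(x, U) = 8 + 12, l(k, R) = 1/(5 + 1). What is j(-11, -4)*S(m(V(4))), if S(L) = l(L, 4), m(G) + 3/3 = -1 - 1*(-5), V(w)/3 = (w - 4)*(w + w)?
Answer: 10/3 ≈ 3.3333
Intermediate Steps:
l(k, R) = ⅙ (l(k, R) = 1/6 = ⅙)
j(x, U) = 20
V(w) = 6*w*(-4 + w) (V(w) = 3*((w - 4)*(w + w)) = 3*((-4 + w)*(2*w)) = 3*(2*w*(-4 + w)) = 6*w*(-4 + w))
m(G) = 3 (m(G) = -1 + (-1 - 1*(-5)) = -1 + (-1 + 5) = -1 + 4 = 3)
S(L) = ⅙
j(-11, -4)*S(m(V(4))) = 20*(⅙) = 10/3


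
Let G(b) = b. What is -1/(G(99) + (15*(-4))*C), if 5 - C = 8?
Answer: -1/279 ≈ -0.0035842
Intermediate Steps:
C = -3 (C = 5 - 1*8 = 5 - 8 = -3)
-1/(G(99) + (15*(-4))*C) = -1/(99 + (15*(-4))*(-3)) = -1/(99 - 60*(-3)) = -1/(99 + 180) = -1/279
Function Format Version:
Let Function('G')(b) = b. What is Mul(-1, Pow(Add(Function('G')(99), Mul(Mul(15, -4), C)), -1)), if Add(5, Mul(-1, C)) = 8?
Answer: Rational(-1, 279) ≈ -0.0035842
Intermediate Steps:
C = -3 (C = Add(5, Mul(-1, 8)) = Add(5, -8) = -3)
Mul(-1, Pow(Add(Function('G')(99), Mul(Mul(15, -4), C)), -1)) = Mul(-1, Pow(Add(99, Mul(Mul(15, -4), -3)), -1)) = Mul(-1, Pow(Add(99, Mul(-60, -3)), -1)) = Mul(-1, Pow(Add(99, 180), -1)) = Mul(-1, Pow(279, -1)) = Mul(-1, Rational(1, 279)) = Rational(-1, 279)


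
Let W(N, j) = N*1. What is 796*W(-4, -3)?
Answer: -3184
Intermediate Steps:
W(N, j) = N
796*W(-4, -3) = 796*(-4) = -3184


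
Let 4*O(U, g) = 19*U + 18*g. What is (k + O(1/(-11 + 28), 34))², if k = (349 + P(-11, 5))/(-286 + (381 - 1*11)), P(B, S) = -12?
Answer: 3153159409/127449 ≈ 24741.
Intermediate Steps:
O(U, g) = 9*g/2 + 19*U/4 (O(U, g) = (19*U + 18*g)/4 = (18*g + 19*U)/4 = 9*g/2 + 19*U/4)
k = 337/84 (k = (349 - 12)/(-286 + (381 - 1*11)) = 337/(-286 + (381 - 11)) = 337/(-286 + 370) = 337/84 ≈ 4.0119)
(k + O(1/(-11 + 28), 34))² = (337/84 + ((9/2)*34 + 19/(4*(-11 + 28))))² = (337/84 + (153 + (19/4)/17))² = (337/84 + (153 + (19/4)*(1/17)))² = (337/84 + (153 + 19/68))² = (337/84 + 10423/68)² = (56153/357)² = 3153159409/127449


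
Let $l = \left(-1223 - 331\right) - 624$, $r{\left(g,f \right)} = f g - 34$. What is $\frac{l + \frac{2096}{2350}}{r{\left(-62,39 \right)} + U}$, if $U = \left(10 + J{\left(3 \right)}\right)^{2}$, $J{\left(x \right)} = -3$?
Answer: $\frac{2558102}{2823525} \approx 0.906$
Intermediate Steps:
$U = 49$ ($U = \left(10 - 3\right)^{2} = 7^{2} = 49$)
$r{\left(g,f \right)} = -34 + f g$
$l = -2178$ ($l = \left(-1223 - 331\right) - 624 = -1554 - 624 = -2178$)
$\frac{l + \frac{2096}{2350}}{r{\left(-62,39 \right)} + U} = \frac{-2178 + \frac{2096}{2350}}{\left(-34 + 39 \left(-62\right)\right) + 49} = \frac{-2178 + 2096 \cdot \frac{1}{2350}}{\left(-34 - 2418\right) + 49} = \frac{-2178 + \frac{1048}{1175}}{-2452 + 49} = - \frac{2558102}{1175 \left(-2403\right)} = \left(- \frac{2558102}{1175}\right) \left(- \frac{1}{2403}\right) = \frac{2558102}{2823525}$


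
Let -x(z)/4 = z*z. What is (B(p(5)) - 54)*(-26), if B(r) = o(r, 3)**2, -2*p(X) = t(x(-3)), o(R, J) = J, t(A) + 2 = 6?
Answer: 1170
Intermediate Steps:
x(z) = -4*z**2 (x(z) = -4*z*z = -4*z**2)
t(A) = 4 (t(A) = -2 + 6 = 4)
p(X) = -2 (p(X) = -1/2*4 = -2)
B(r) = 9 (B(r) = 3**2 = 9)
(B(p(5)) - 54)*(-26) = (9 - 54)*(-26) = -45*(-26) = 1170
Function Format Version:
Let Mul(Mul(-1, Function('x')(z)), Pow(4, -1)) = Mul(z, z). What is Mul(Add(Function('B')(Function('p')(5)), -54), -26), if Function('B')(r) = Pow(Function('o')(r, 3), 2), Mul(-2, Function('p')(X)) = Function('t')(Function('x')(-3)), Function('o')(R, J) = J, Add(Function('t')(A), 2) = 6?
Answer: 1170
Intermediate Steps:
Function('x')(z) = Mul(-4, Pow(z, 2)) (Function('x')(z) = Mul(-4, Mul(z, z)) = Mul(-4, Pow(z, 2)))
Function('t')(A) = 4 (Function('t')(A) = Add(-2, 6) = 4)
Function('p')(X) = -2 (Function('p')(X) = Mul(Rational(-1, 2), 4) = -2)
Function('B')(r) = 9 (Function('B')(r) = Pow(3, 2) = 9)
Mul(Add(Function('B')(Function('p')(5)), -54), -26) = Mul(Add(9, -54), -26) = Mul(-45, -26) = 1170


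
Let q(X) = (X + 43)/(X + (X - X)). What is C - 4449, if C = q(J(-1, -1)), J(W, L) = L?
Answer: -4491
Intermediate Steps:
q(X) = (43 + X)/X (q(X) = (43 + X)/(X + 0) = (43 + X)/X)
C = -42 (C = (43 - 1)/(-1) = -1*42 = -42)
C - 4449 = -42 - 4449 = -4491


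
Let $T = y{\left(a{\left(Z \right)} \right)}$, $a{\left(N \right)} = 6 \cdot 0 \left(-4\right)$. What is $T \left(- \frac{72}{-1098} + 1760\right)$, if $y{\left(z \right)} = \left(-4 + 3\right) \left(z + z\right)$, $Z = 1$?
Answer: $0$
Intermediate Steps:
$a{\left(N \right)} = 0$ ($a{\left(N \right)} = 0 \left(-4\right) = 0$)
$y{\left(z \right)} = - 2 z$
$T = 0$ ($T = \left(-2\right) 0 = 0$)
$T \left(- \frac{72}{-1098} + 1760\right) = 0 \left(- \frac{72}{-1098} + 1760\right) = 0 \left(\left(-72\right) \left(- \frac{1}{1098}\right) + 1760\right) = 0 \left(\frac{4}{61} + 1760\right) = 0 \cdot \frac{107364}{61} = 0$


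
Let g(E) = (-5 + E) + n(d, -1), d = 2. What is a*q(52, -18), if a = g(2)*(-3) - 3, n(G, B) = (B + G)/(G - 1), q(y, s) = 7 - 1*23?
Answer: -48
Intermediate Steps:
q(y, s) = -16 (q(y, s) = 7 - 23 = -16)
n(G, B) = (B + G)/(-1 + G)
g(E) = -4 + E (g(E) = (-5 + E) + (-1 + 2)/(-1 + 2) = (-5 + E) + 1/1 = (-5 + E) + 1*1 = (-5 + E) + 1 = -4 + E)
a = 3 (a = (-4 + 2)*(-3) - 3 = -2*(-3) - 3 = 6 - 3 = 3)
a*q(52, -18) = 3*(-16) = -48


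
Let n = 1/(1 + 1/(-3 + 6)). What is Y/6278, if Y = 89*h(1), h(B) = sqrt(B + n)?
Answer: 89*sqrt(7)/12556 ≈ 0.018754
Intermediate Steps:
n = 3/4 (n = 1/(1 + 1/3) = 1/(4/3) = 3/4 ≈ 0.75000)
h(B) = sqrt(3/4 + B) (h(B) = sqrt(B + 3/4) = sqrt(3/4 + B))
Y = 89*sqrt(7)/2 (Y = 89*(sqrt(3 + 4*1)/2) = 89*(sqrt(3 + 4)/2) = 89*(sqrt(7)/2) = 89*sqrt(7)/2 ≈ 117.74)
Y/6278 = (89*sqrt(7)/2)/6278 = (89*sqrt(7)/2)*(1/6278) = 89*sqrt(7)/12556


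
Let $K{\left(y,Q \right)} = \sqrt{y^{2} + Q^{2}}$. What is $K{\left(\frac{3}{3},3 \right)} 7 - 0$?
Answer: $7 \sqrt{10} \approx 22.136$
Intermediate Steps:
$K{\left(y,Q \right)} = \sqrt{Q^{2} + y^{2}}$
$K{\left(\frac{3}{3},3 \right)} 7 - 0 = \sqrt{3^{2} + \left(\frac{3}{3}\right)^{2}} \cdot 7 - 0 = \sqrt{9 + \left(3 \cdot \frac{1}{3}\right)^{2}} \cdot 7 + \left(-1 + 1\right) = \sqrt{9 + 1^{2}} \cdot 7 + 0 = \sqrt{9 + 1} \cdot 7 + 0 = \sqrt{10} \cdot 7 + 0 = 7 \sqrt{10} + 0 = 7 \sqrt{10}$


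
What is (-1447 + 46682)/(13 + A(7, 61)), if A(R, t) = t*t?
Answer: 45235/3734 ≈ 12.114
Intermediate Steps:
A(R, t) = t²
(-1447 + 46682)/(13 + A(7, 61)) = (-1447 + 46682)/(13 + 61²) = 45235/(13 + 3721) = 45235/3734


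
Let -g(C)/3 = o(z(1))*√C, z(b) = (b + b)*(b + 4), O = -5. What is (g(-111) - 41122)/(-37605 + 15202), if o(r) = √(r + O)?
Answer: 41122/22403 + 3*I*√555/22403 ≈ 1.8356 + 0.0031547*I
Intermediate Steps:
z(b) = 2*b*(4 + b) (z(b) = (2*b)*(4 + b) = 2*b*(4 + b))
o(r) = √(-5 + r) (o(r) = √(r - 5) = √(-5 + r))
g(C) = -3*√5*√C (g(C) = -3*√(-5 + 2*1*(4 + 1))*√C = -3*√(-5 + 2*1*5)*√C = -3*√(-5 + 10)*√C = -3*√5*√C)
(g(-111) - 41122)/(-37605 + 15202) = (-3*√5*√(-111) - 41122)/(-37605 + 15202) = (-3*√5*I*√111 - 41122)/(-22403) = (-3*I*√555 - 41122)*(-1/22403) = (-41122 - 3*I*√555)*(-1/22403) = 41122/22403 + 3*I*√555/22403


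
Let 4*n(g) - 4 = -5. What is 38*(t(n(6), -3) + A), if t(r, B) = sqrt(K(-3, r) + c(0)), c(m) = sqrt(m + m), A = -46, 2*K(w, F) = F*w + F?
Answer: -1729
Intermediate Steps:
n(g) = -1/4 (n(g) = 1 + (1/4)*(-5) = 1 - 5/4 = -1/4)
K(w, F) = F/2 + F*w/2 (K(w, F) = (F*w + F)/2 = (F + F*w)/2 = F/2 + F*w/2)
c(m) = sqrt(2)*sqrt(m) (c(m) = sqrt(2*m) = sqrt(2)*sqrt(m))
t(r, B) = sqrt(-r) (t(r, B) = sqrt(r*(1 - 3)/2 + sqrt(2)*sqrt(0)) = sqrt((1/2)*r*(-2) + sqrt(2)*0) = sqrt(-r + 0) = sqrt(-r))
38*(t(n(6), -3) + A) = 38*(sqrt(-1*(-1/4)) - 46) = 38*(sqrt(1/4) - 46) = 38*(1/2 - 46) = 38*(-91/2) = -1729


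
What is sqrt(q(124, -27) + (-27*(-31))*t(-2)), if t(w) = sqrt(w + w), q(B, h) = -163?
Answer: sqrt(-163 + 1674*I) ≈ 27.558 + 30.372*I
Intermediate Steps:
t(w) = sqrt(2)*sqrt(w) (t(w) = sqrt(2*w) = sqrt(2)*sqrt(w))
sqrt(q(124, -27) + (-27*(-31))*t(-2)) = sqrt(-163 + (-27*(-31))*(sqrt(2)*sqrt(-2))) = sqrt(-163 + 837*(sqrt(2)*(I*sqrt(2)))) = sqrt(-163 + 837*(2*I)) = sqrt(-163 + 1674*I)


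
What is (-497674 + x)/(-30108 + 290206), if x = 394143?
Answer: -103531/260098 ≈ -0.39805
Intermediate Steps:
(-497674 + x)/(-30108 + 290206) = (-497674 + 394143)/(-30108 + 290206) = -103531/260098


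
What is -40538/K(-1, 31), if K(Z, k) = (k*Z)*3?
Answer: 40538/93 ≈ 435.89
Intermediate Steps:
K(Z, k) = 3*Z*k (K(Z, k) = (Z*k)*3 = 3*Z*k)
-40538/K(-1, 31) = -40538/(3*(-1)*31) = -40538/(-93) = -40538*(-1/93) = 40538/93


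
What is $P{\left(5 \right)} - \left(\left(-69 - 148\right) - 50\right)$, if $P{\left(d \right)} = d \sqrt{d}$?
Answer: $267 + 5 \sqrt{5} \approx 278.18$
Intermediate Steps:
$P{\left(d \right)} = d^{\frac{3}{2}}$
$P{\left(5 \right)} - \left(\left(-69 - 148\right) - 50\right) = 5^{\frac{3}{2}} - \left(\left(-69 - 148\right) - 50\right) = 5 \sqrt{5} - \left(-217 - 50\right) = 5 \sqrt{5} - -267 = 5 \sqrt{5} + 267 = 267 + 5 \sqrt{5}$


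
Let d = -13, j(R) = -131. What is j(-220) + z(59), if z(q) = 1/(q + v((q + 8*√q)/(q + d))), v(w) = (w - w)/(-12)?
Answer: -7728/59 ≈ -130.98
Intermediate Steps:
v(w) = 0 (v(w) = 0*(-1/12) = 0)
z(q) = 1/q (z(q) = 1/(q + 0) = 1/q)
j(-220) + z(59) = -131 + 1/59 = -7728/59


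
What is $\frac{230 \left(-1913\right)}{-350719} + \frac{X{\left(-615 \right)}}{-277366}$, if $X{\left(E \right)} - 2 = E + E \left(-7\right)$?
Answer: $\frac{60371705896}{48638763077} \approx 1.2412$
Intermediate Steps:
$X{\left(E \right)} = 2 - 6 E$ ($X{\left(E \right)} = 2 + \left(E + E \left(-7\right)\right) = 2 + \left(E - 7 E\right) = 2 - 6 E$)
$\frac{230 \left(-1913\right)}{-350719} + \frac{X{\left(-615 \right)}}{-277366} = \frac{230 \left(-1913\right)}{-350719} + \frac{2 - -3690}{-277366} = \left(-439990\right) \left(- \frac{1}{350719}\right) + \left(2 + 3690\right) \left(- \frac{1}{277366}\right) = \frac{439990}{350719} + 3692 \left(- \frac{1}{277366}\right) = \frac{439990}{350719} - \frac{1846}{138683} = \frac{60371705896}{48638763077}$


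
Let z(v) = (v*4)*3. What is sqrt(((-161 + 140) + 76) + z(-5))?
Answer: I*sqrt(5) ≈ 2.2361*I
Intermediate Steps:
z(v) = 12*v (z(v) = (4*v)*3 = 12*v)
sqrt(((-161 + 140) + 76) + z(-5)) = sqrt(((-161 + 140) + 76) + 12*(-5)) = sqrt((-21 + 76) - 60) = sqrt(55 - 60) = sqrt(-5) = I*sqrt(5)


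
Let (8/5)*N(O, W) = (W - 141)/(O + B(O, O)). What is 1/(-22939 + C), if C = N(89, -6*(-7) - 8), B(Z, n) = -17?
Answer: -576/13213399 ≈ -4.3592e-5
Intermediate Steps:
N(O, W) = 5*(-141 + W)/(8*(-17 + O)) (N(O, W) = 5*((W - 141)/(O - 17))/8 = 5*((-141 + W)/(-17 + O))/8 = 5*(-141 + W)/(8*(-17 + O)))
C = -535/576 (C = 5*(-141 + (-6*(-7) - 8))/(8*(-17 + 89)) = (5/8)*(-141 + (42 - 8))/72 = (5/8)*(1/72)*(-141 + 34) = (5/8)*(1/72)*(-107) = -535/576 ≈ -0.92882)
1/(-22939 + C) = 1/(-22939 - 535/576) = 1/(-13213399/576) = -576/13213399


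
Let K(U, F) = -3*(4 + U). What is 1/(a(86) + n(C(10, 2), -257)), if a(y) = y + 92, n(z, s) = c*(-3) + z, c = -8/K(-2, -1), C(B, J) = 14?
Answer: 1/188 ≈ 0.0053191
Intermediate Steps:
K(U, F) = -12 - 3*U
c = 4/3 (c = -8/(-12 - 3*(-2)) = -8/(-12 + 6) = -8/(-6) = -8*(-1/6) = 4/3 ≈ 1.3333)
n(z, s) = -4 + z (n(z, s) = (4/3)*(-3) + z = -4 + z)
a(y) = 92 + y
1/(a(86) + n(C(10, 2), -257)) = 1/((92 + 86) + (-4 + 14)) = 1/(178 + 10) = 1/188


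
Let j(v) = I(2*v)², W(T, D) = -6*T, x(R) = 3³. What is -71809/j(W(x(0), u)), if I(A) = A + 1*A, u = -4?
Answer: -71809/419904 ≈ -0.17101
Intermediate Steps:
x(R) = 27
I(A) = 2*A (I(A) = A + A = 2*A)
j(v) = 16*v² (j(v) = (2*(2*v))² = (4*v)² = 16*v²)
-71809/j(W(x(0), u)) = -71809/(16*(-6*27)²) = -71809/(16*(-162)²) = -71809/(16*26244) = -71809/419904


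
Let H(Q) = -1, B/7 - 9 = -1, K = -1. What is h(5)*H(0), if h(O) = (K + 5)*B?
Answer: -224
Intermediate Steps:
B = 56 (B = 63 + 7*(-1) = 63 - 7 = 56)
h(O) = 224 (h(O) = (-1 + 5)*56 = 4*56 = 224)
h(5)*H(0) = 224*(-1) = -224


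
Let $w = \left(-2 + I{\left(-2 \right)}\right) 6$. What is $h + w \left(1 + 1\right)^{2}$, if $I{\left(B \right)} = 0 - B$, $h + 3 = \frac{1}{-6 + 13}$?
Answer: $- \frac{20}{7} \approx -2.8571$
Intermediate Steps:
$h = - \frac{20}{7}$ ($h = -3 + \frac{1}{-6 + 13} = -3 + \frac{1}{7} = - \frac{20}{7} \approx -2.8571$)
$I{\left(B \right)} = - B$
$w = 0$ ($w = \left(-2 - -2\right) 6 = \left(-2 + 2\right) 6 = 0 \cdot 6 = 0$)
$h + w \left(1 + 1\right)^{2} = - \frac{20}{7} + 0 \left(1 + 1\right)^{2} = - \frac{20}{7} + 0 \cdot 2^{2} = - \frac{20}{7} + 0 \cdot 4 = - \frac{20}{7} + 0 = - \frac{20}{7}$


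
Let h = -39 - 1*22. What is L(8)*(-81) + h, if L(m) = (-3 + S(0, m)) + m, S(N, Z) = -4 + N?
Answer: -142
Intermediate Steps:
L(m) = -7 + m (L(m) = (-3 + (-4 + 0)) + m = (-3 - 4) + m = -7 + m)
h = -61 (h = -39 - 22 = -61)
L(8)*(-81) + h = (-7 + 8)*(-81) - 61 = 1*(-81) - 61 = -81 - 61 = -142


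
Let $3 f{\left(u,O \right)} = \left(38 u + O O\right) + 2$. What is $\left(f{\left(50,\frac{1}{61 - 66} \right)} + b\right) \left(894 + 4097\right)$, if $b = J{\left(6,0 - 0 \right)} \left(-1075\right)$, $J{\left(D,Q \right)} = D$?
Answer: $- \frac{2177069209}{75} \approx -2.9028 \cdot 10^{7}$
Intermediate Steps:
$f{\left(u,O \right)} = \frac{2}{3} + \frac{O^{2}}{3} + \frac{38 u}{3}$ ($f{\left(u,O \right)} = \frac{\left(38 u + O O\right) + 2}{3} = \frac{\left(38 u + O^{2}\right) + 2}{3} = \frac{\left(O^{2} + 38 u\right) + 2}{3} = \frac{2 + O^{2} + 38 u}{3} = \frac{2}{3} + \frac{O^{2}}{3} + \frac{38 u}{3}$)
$b = -6450$ ($b = 6 \left(-1075\right) = -6450$)
$\left(f{\left(50,\frac{1}{61 - 66} \right)} + b\right) \left(894 + 4097\right) = \left(\left(\frac{2}{3} + \frac{\left(\frac{1}{61 - 66}\right)^{2}}{3} + \frac{38}{3} \cdot 50\right) - 6450\right) \left(894 + 4097\right) = \left(\left(\frac{2}{3} + \frac{\left(\frac{1}{-5}\right)^{2}}{3} + \frac{1900}{3}\right) - 6450\right) 4991 = \left(\left(\frac{2}{3} + \frac{\left(- \frac{1}{5}\right)^{2}}{3} + \frac{1900}{3}\right) - 6450\right) 4991 = \left(\left(\frac{2}{3} + \frac{1}{3} \cdot \frac{1}{25} + \frac{1900}{3}\right) - 6450\right) 4991 = \left(\left(\frac{2}{3} + \frac{1}{75} + \frac{1900}{3}\right) - 6450\right) 4991 = \left(\frac{47551}{75} - 6450\right) 4991 = \left(- \frac{436199}{75}\right) 4991 = - \frac{2177069209}{75}$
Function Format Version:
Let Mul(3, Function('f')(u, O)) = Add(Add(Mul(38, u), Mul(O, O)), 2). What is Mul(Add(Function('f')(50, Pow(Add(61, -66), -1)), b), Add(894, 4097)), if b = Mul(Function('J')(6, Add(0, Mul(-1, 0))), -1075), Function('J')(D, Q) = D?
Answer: Rational(-2177069209, 75) ≈ -2.9028e+7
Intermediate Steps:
Function('f')(u, O) = Add(Rational(2, 3), Mul(Rational(1, 3), Pow(O, 2)), Mul(Rational(38, 3), u)) (Function('f')(u, O) = Mul(Rational(1, 3), Add(Add(Mul(38, u), Mul(O, O)), 2)) = Mul(Rational(1, 3), Add(Add(Mul(38, u), Pow(O, 2)), 2)) = Mul(Rational(1, 3), Add(Add(Pow(O, 2), Mul(38, u)), 2)) = Mul(Rational(1, 3), Add(2, Pow(O, 2), Mul(38, u))) = Add(Rational(2, 3), Mul(Rational(1, 3), Pow(O, 2)), Mul(Rational(38, 3), u)))
b = -6450 (b = Mul(6, -1075) = -6450)
Mul(Add(Function('f')(50, Pow(Add(61, -66), -1)), b), Add(894, 4097)) = Mul(Add(Add(Rational(2, 3), Mul(Rational(1, 3), Pow(Pow(Add(61, -66), -1), 2)), Mul(Rational(38, 3), 50)), -6450), Add(894, 4097)) = Mul(Add(Add(Rational(2, 3), Mul(Rational(1, 3), Pow(Pow(-5, -1), 2)), Rational(1900, 3)), -6450), 4991) = Mul(Add(Add(Rational(2, 3), Mul(Rational(1, 3), Pow(Rational(-1, 5), 2)), Rational(1900, 3)), -6450), 4991) = Mul(Add(Add(Rational(2, 3), Mul(Rational(1, 3), Rational(1, 25)), Rational(1900, 3)), -6450), 4991) = Mul(Add(Add(Rational(2, 3), Rational(1, 75), Rational(1900, 3)), -6450), 4991) = Mul(Add(Rational(47551, 75), -6450), 4991) = Mul(Rational(-436199, 75), 4991) = Rational(-2177069209, 75)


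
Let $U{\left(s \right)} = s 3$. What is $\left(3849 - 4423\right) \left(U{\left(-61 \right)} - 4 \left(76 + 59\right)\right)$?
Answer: $415002$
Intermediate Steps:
$U{\left(s \right)} = 3 s$
$\left(3849 - 4423\right) \left(U{\left(-61 \right)} - 4 \left(76 + 59\right)\right) = \left(3849 - 4423\right) \left(3 \left(-61\right) - 4 \left(76 + 59\right)\right) = - 574 \left(-183 - 540\right) = \left(-574\right) \left(-723\right) = 415002$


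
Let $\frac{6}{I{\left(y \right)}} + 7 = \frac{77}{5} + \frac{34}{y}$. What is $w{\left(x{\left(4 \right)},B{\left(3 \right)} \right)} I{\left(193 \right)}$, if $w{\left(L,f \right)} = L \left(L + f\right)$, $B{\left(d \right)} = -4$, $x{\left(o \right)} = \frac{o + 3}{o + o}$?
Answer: $- \frac{506625}{264832} \approx -1.913$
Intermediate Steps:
$x{\left(o \right)} = \frac{3 + o}{2 o}$
$I{\left(y \right)} = \frac{6}{\frac{42}{5} + \frac{34}{y}}$ ($I{\left(y \right)} = \frac{6}{-7 + \left(\frac{77}{5} + \frac{34}{y}\right)} = \frac{6}{\frac{42}{5} + \frac{34}{y}}$)
$w{\left(x{\left(4 \right)},B{\left(3 \right)} \right)} I{\left(193 \right)} = \frac{3 + 4}{2 \cdot 4} \left(\frac{3 + 4}{2 \cdot 4} - 4\right) 15 \cdot 193 \frac{1}{85 + 21 \cdot 193} = \frac{1}{2} \cdot \frac{1}{4} \cdot 7 \left(\frac{1}{2} \cdot \frac{1}{4} \cdot 7 - 4\right) 15 \cdot 193 \frac{1}{85 + 4053} = \frac{7 \left(\frac{7}{8} - 4\right)}{8} \cdot 15 \cdot 193 \cdot \frac{1}{4138} = \frac{7}{8} \left(- \frac{25}{8}\right) 15 \cdot 193 \cdot \frac{1}{4138} = \left(- \frac{175}{64}\right) \frac{2895}{4138} = - \frac{506625}{264832}$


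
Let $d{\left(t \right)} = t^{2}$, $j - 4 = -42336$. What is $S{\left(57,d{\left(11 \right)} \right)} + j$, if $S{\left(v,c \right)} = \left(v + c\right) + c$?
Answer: $-42033$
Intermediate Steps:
$j = -42332$ ($j = 4 - 42336 = -42332$)
$S{\left(v,c \right)} = v + 2 c$ ($S{\left(v,c \right)} = \left(c + v\right) + c = v + 2 c$)
$S{\left(57,d{\left(11 \right)} \right)} + j = \left(57 + 2 \cdot 11^{2}\right) - 42332 = \left(57 + 2 \cdot 121\right) - 42332 = \left(57 + 242\right) - 42332 = 299 - 42332 = -42033$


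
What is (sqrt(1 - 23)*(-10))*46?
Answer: -460*I*sqrt(22) ≈ -2157.6*I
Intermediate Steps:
(sqrt(1 - 23)*(-10))*46 = (sqrt(-22)*(-10))*46 = ((I*sqrt(22))*(-10))*46 = -10*I*sqrt(22)*46 = -460*I*sqrt(22)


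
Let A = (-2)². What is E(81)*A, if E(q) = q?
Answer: 324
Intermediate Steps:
A = 4
E(81)*A = 81*4 = 324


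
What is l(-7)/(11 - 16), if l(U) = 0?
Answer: 0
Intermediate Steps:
l(-7)/(11 - 16) = 0/(11 - 16) = 0/(-5) = -1/5*0 = 0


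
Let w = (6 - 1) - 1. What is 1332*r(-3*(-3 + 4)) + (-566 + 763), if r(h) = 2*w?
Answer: 10853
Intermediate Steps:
w = 4 (w = 5 - 1 = 4)
r(h) = 8 (r(h) = 2*4 = 8)
1332*r(-3*(-3 + 4)) + (-566 + 763) = 1332*8 + (-566 + 763) = 10656 + 197 = 10853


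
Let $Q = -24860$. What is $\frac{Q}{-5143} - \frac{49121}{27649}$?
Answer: $\frac{434724837}{142198807} \approx 3.0572$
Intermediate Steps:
$\frac{Q}{-5143} - \frac{49121}{27649} = - \frac{24860}{-5143} - \frac{49121}{27649} = \left(-24860\right) \left(- \frac{1}{5143}\right) - \frac{49121}{27649} = \frac{24860}{5143} - \frac{49121}{27649} = \frac{434724837}{142198807}$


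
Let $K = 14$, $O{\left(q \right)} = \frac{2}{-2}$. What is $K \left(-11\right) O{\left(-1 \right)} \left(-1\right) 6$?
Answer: $-924$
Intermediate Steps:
$O{\left(q \right)} = -1$ ($O{\left(q \right)} = 2 \left(- \frac{1}{2}\right) = -1$)
$K \left(-11\right) O{\left(-1 \right)} \left(-1\right) 6 = 14 \left(-11\right) \left(-1\right) \left(-1\right) 6 = - 154 \cdot 1 \cdot 6 = \left(-154\right) 6 = -924$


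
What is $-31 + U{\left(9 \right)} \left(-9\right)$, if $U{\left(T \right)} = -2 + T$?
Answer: $-94$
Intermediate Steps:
$-31 + U{\left(9 \right)} \left(-9\right) = -31 + \left(-2 + 9\right) \left(-9\right) = -31 + 7 \left(-9\right) = -31 - 63 = -94$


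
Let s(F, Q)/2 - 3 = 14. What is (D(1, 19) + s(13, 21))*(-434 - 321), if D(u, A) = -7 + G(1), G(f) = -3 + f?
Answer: -18875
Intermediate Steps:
s(F, Q) = 34 (s(F, Q) = 6 + 2*14 = 6 + 28 = 34)
D(u, A) = -9 (D(u, A) = -7 + (-3 + 1) = -7 - 2 = -9)
(D(1, 19) + s(13, 21))*(-434 - 321) = (-9 + 34)*(-434 - 321) = 25*(-755) = -18875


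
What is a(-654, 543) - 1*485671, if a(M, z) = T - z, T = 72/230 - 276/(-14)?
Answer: -391386148/805 ≈ -4.8619e+5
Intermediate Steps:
T = 16122/805 (T = 72*(1/230) - 276*(-1/14) = 36/115 + 138/7 = 16122/805 ≈ 20.027)
a(M, z) = 16122/805 - z
a(-654, 543) - 1*485671 = (16122/805 - 1*543) - 1*485671 = (16122/805 - 543) - 485671 = -420993/805 - 485671 = -391386148/805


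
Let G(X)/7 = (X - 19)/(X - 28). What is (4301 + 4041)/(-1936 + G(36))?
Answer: -66736/15369 ≈ -4.3422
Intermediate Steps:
G(X) = 7*(-19 + X)/(-28 + X) (G(X) = 7*((X - 19)/(X - 28)) = 7*((-19 + X)/(-28 + X)) = 7*(-19 + X)/(-28 + X))
(4301 + 4041)/(-1936 + G(36)) = (4301 + 4041)/(-1936 + 7*(-19 + 36)/(-28 + 36)) = 8342/(-1936 + 7*17/8) = 8342/(-1936 + 7*(1/8)*17) = 8342/(-1936 + 119/8) = 8342/(-15369/8) = 8342*(-8/15369) = -66736/15369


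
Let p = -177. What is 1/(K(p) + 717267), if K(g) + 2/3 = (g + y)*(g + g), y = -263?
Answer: 3/2619079 ≈ 1.1454e-6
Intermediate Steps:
K(g) = -⅔ + 2*g*(-263 + g) (K(g) = -⅔ + (g - 263)*(g + g) = -⅔ + (-263 + g)*(2*g) = -⅔ + 2*g*(-263 + g))
1/(K(p) + 717267) = 1/((-⅔ - 526*(-177) + 2*(-177)²) + 717267) = 1/((-⅔ + 93102 + 2*31329) + 717267) = 1/((-⅔ + 93102 + 62658) + 717267) = 1/(467278/3 + 717267) = 1/(2619079/3) = 3/2619079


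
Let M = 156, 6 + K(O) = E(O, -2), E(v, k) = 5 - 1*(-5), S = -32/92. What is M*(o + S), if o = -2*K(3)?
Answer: -29952/23 ≈ -1302.3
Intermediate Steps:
S = -8/23 (S = -32*1/92 = -8/23 ≈ -0.34783)
E(v, k) = 10 (E(v, k) = 5 + 5 = 10)
K(O) = 4 (K(O) = -6 + 10 = 4)
o = -8 (o = -2*4 = -8)
M*(o + S) = 156*(-8 - 8/23) = 156*(-192/23) = -29952/23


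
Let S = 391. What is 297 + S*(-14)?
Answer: -5177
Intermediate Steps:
297 + S*(-14) = 297 + 391*(-14) = 297 - 5474 = -5177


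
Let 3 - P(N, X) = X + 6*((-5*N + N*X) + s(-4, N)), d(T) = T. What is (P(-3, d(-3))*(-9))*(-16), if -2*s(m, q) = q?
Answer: -21168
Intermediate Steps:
s(m, q) = -q/2
P(N, X) = 3 - X + 33*N - 6*N*X (P(N, X) = 3 - (X + 6*((-5*N + N*X) - N/2)) = 3 - (X + 6*(-11*N/2 + N*X)) = 3 - (X + (-33*N + 6*N*X)) = 3 - (X - 33*N + 6*N*X) = 3 + (-X + 33*N - 6*N*X) = 3 - X + 33*N - 6*N*X)
(P(-3, d(-3))*(-9))*(-16) = ((3 - 1*(-3) + 33*(-3) - 6*(-3)*(-3))*(-9))*(-16) = ((3 + 3 - 99 - 54)*(-9))*(-16) = -147*(-9)*(-16) = 1323*(-16) = -21168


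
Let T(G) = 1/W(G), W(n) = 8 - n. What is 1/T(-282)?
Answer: 290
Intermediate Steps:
T(G) = 1/(8 - G)
1/T(-282) = 1/(-1/(-8 - 282)) = 1/(-1/(-290)) = 1/(-1*(-1/290)) = 1/(1/290) = 290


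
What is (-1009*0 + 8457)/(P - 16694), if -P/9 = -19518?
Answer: 8457/158968 ≈ 0.053199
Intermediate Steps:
P = 175662 (P = -9*(-19518) = 175662)
(-1009*0 + 8457)/(P - 16694) = (-1009*0 + 8457)/(175662 - 16694) = (0 + 8457)/158968 = 8457*(1/158968) = 8457/158968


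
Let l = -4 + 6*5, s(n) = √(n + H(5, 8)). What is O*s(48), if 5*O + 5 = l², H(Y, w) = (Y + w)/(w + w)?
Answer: 671*√781/20 ≈ 937.60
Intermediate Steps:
H(Y, w) = (Y + w)/(2*w) (H(Y, w) = (Y + w)/((2*w)) = (Y + w)*(1/(2*w)) = (Y + w)/(2*w))
s(n) = √(13/16 + n) (s(n) = √(n + (½)*(5 + 8)/8) = √(n + (½)*(⅛)*13) = √(n + 13/16) = √(13/16 + n))
l = 26 (l = -4 + 30 = 26)
O = 671/5 (O = -1 + (⅕)*26² = -1 + (⅕)*676 = -1 + 676/5 = 671/5 ≈ 134.20)
O*s(48) = 671*(√(13 + 16*48)/4)/5 = 671*(√(13 + 768)/4)/5 = 671*(√781/4)/5 = 671*√781/20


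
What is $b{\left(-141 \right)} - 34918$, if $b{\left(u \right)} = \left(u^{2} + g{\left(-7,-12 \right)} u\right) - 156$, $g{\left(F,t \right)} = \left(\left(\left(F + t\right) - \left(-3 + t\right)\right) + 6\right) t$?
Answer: $-11809$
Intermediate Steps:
$g{\left(F,t \right)} = t \left(9 + F\right)$ ($g{\left(F,t \right)} = \left(\left(3 + F\right) + 6\right) t = \left(9 + F\right) t = t \left(9 + F\right)$)
$b{\left(u \right)} = -156 + u^{2} - 24 u$ ($b{\left(u \right)} = \left(u^{2} + - 12 \left(9 - 7\right) u\right) - 156 = \left(u^{2} + \left(-12\right) 2 u\right) - 156 = \left(u^{2} - 24 u\right) - 156 = -156 + u^{2} - 24 u$)
$b{\left(-141 \right)} - 34918 = \left(-156 + \left(-141\right)^{2} - -3384\right) - 34918 = \left(-156 + 19881 + 3384\right) - 34918 = 23109 - 34918 = -11809$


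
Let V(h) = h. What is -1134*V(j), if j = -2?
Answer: 2268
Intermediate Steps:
-1134*V(j) = -1134*(-2) = -1*(-2268) = 2268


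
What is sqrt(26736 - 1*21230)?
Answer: sqrt(5506) ≈ 74.202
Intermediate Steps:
sqrt(26736 - 1*21230) = sqrt(26736 - 21230) = sqrt(5506)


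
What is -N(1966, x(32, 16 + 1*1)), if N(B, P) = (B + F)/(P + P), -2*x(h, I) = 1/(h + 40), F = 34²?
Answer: 224784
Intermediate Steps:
F = 1156
x(h, I) = -1/(2*(40 + h)) (x(h, I) = -1/(2*(h + 40)) = -1/(2*(40 + h)))
N(B, P) = (1156 + B)/(2*P) (N(B, P) = (B + 1156)/(P + P) = (1156 + B)/((2*P)) = (1156 + B)*(1/(2*P)) = (1156 + B)/(2*P))
-N(1966, x(32, 16 + 1*1)) = -(1156 + 1966)/(2*((-1/(80 + 2*32)))) = -3122/(2*((-1/(80 + 64)))) = -3122/(2*((-1/144))) = -3122/(2*((-1*1/144))) = -3122/(2*(-1/144)) = -(-144)*3122/2 = -1*(-224784) = 224784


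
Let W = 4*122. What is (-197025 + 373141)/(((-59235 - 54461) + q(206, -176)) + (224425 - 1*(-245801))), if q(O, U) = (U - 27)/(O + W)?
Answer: 122224504/247431617 ≈ 0.49397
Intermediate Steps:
W = 488
q(O, U) = (-27 + U)/(488 + O) (q(O, U) = (U - 27)/(O + 488) = (-27 + U)/(488 + O))
(-197025 + 373141)/(((-59235 - 54461) + q(206, -176)) + (224425 - 1*(-245801))) = (-197025 + 373141)/(((-59235 - 54461) + (-27 - 176)/(488 + 206)) + (224425 - 1*(-245801))) = 176116/((-113696 - 203/694) + (224425 + 245801)) = 176116/((-113696 + (1/694)*(-203)) + 470226) = 176116/((-113696 - 203/694) + 470226) = 176116/(-78905227/694 + 470226) = 176116/(247431617/694) = 176116*(694/247431617) = 122224504/247431617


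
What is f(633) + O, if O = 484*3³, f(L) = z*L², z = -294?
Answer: -117789498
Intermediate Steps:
f(L) = -294*L²
O = 13068 (O = 484*27 = 13068)
f(633) + O = -294*633² + 13068 = -294*400689 + 13068 = -117802566 + 13068 = -117789498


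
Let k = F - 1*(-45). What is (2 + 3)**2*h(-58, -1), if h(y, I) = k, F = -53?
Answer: -200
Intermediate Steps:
k = -8 (k = -53 - 1*(-45) = -53 + 45 = -8)
h(y, I) = -8
(2 + 3)**2*h(-58, -1) = (2 + 3)**2*(-8) = 5**2*(-8) = 25*(-8) = -200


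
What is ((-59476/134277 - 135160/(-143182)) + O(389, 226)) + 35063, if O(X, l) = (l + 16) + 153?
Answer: 26220265119550/739463439 ≈ 35459.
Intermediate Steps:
O(X, l) = 169 + l (O(X, l) = (16 + l) + 153 = 169 + l)
((-59476/134277 - 135160/(-143182)) + O(389, 226)) + 35063 = ((-59476/134277 - 135160/(-143182)) + (169 + 226)) + 35063 = ((-59476*1/134277 - 135160*(-1/143182)) + 395) + 35063 = ((-59476/134277 + 67580/71591) + 395) + 35063 = (370499488/739463439 + 395) + 35063 = 292458557893/739463439 + 35063 = 26220265119550/739463439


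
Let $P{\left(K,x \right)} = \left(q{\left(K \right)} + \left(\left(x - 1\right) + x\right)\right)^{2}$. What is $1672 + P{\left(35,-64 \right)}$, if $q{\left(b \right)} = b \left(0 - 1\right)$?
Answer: $28568$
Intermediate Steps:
$q{\left(b \right)} = - b$ ($q{\left(b \right)} = b \left(-1\right) = - b$)
$P{\left(K,x \right)} = \left(-1 - K + 2 x\right)^{2}$ ($P{\left(K,x \right)} = \left(- K + \left(\left(x - 1\right) + x\right)\right)^{2} = \left(- K + \left(\left(-1 + x\right) + x\right)\right)^{2} = \left(- K + \left(-1 + 2 x\right)\right)^{2} = \left(-1 - K + 2 x\right)^{2}$)
$1672 + P{\left(35,-64 \right)} = 1672 + \left(1 + 35 - -128\right)^{2} = 1672 + \left(1 + 35 + 128\right)^{2} = 1672 + 164^{2} = 1672 + 26896 = 28568$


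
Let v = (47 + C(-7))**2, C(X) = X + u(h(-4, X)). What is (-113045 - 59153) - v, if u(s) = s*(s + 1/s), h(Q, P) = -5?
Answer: -176554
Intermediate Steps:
C(X) = 26 + X (C(X) = X + (1 + (-5)**2) = X + (1 + 25) = X + 26 = 26 + X)
v = 4356 (v = (47 + (26 - 7))**2 = (47 + 19)**2 = 66**2 = 4356)
(-113045 - 59153) - v = (-113045 - 59153) - 1*4356 = -172198 - 4356 = -176554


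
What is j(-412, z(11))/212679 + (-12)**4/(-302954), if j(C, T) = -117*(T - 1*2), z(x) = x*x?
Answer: -479341127/3579552987 ≈ -0.13391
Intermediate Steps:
z(x) = x**2
j(C, T) = 234 - 117*T (j(C, T) = -117*(T - 2) = -117*(-2 + T) = 234 - 117*T)
j(-412, z(11))/212679 + (-12)**4/(-302954) = (234 - 117*11**2)/212679 + (-12)**4/(-302954) = (234 - 117*121)*(1/212679) + 20736*(-1/302954) = (234 - 14157)*(1/212679) - 10368/151477 = -13923*1/212679 - 10368/151477 = -1547/23631 - 10368/151477 = -479341127/3579552987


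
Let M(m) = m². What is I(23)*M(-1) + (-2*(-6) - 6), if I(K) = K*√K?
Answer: 6 + 23*√23 ≈ 116.30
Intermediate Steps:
I(K) = K^(3/2)
I(23)*M(-1) + (-2*(-6) - 6) = 23^(3/2)*(-1)² + (-2*(-6) - 6) = (23*√23)*1 + (12 - 6) = 23*√23 + 6 = 6 + 23*√23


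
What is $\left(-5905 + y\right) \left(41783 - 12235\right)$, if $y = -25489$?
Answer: $-927629912$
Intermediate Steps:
$\left(-5905 + y\right) \left(41783 - 12235\right) = \left(-5905 - 25489\right) \left(41783 - 12235\right) = \left(-31394\right) 29548 = -927629912$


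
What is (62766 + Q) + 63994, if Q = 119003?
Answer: 245763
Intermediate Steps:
(62766 + Q) + 63994 = (62766 + 119003) + 63994 = 181769 + 63994 = 245763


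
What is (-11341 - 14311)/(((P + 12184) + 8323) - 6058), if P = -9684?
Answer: -25652/4765 ≈ -5.3834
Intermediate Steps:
(-11341 - 14311)/(((P + 12184) + 8323) - 6058) = (-11341 - 14311)/(((-9684 + 12184) + 8323) - 6058) = -25652/((2500 + 8323) - 6058) = -25652/(10823 - 6058) = -25652/4765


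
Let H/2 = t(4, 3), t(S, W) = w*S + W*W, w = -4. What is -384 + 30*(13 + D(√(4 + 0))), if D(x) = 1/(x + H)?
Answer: 7/2 ≈ 3.5000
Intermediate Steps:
t(S, W) = W² - 4*S (t(S, W) = -4*S + W*W = -4*S + W² = W² - 4*S)
H = -14 (H = 2*(3² - 4*4) = 2*(9 - 16) = 2*(-7) = -14)
D(x) = 1/(-14 + x) (D(x) = 1/(x - 14) = 1/(-14 + x))
-384 + 30*(13 + D(√(4 + 0))) = -384 + 30*(13 + 1/(-14 + √(4 + 0))) = -384 + 30*(13 + 1/(-14 + √4)) = -384 + 30*(13 + 1/(-14 + 2)) = -384 + 30*(13 + 1/(-12)) = -384 + 30*(13 - 1/12) = -384 + 30*(155/12) = -384 + 775/2 = 7/2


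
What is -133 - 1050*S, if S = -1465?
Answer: 1538117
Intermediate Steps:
-133 - 1050*S = -133 - 1050*(-1465) = -133 + 1538250 = 1538117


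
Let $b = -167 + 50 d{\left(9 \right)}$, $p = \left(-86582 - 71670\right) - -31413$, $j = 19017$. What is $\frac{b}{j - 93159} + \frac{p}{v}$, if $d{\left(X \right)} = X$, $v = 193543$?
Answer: $- \frac{9458869807}{14349665106} \approx -0.65917$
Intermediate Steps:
$p = -126839$ ($p = \left(-86582 - 71670\right) + 31413 = -158252 + 31413 = -126839$)
$b = 283$ ($b = -167 + 50 \cdot 9 = -167 + 450 = 283$)
$\frac{b}{j - 93159} + \frac{p}{v} = \frac{283}{19017 - 93159} - \frac{126839}{193543} = \frac{283}{-74142} - \frac{126839}{193543} = 283 \left(- \frac{1}{74142}\right) - \frac{126839}{193543} = - \frac{283}{74142} - \frac{126839}{193543} = - \frac{9458869807}{14349665106}$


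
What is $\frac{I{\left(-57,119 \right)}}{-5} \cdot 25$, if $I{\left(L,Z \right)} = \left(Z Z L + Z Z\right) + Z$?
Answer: $3964485$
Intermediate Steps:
$I{\left(L,Z \right)} = Z + Z^{2} + L Z^{2}$ ($I{\left(L,Z \right)} = \left(Z^{2} L + Z^{2}\right) + Z = \left(L Z^{2} + Z^{2}\right) + Z = \left(Z^{2} + L Z^{2}\right) + Z = Z + Z^{2} + L Z^{2}$)
$\frac{I{\left(-57,119 \right)}}{-5} \cdot 25 = \frac{119 \left(1 + 119 - 6783\right)}{-5} \cdot 25 = 119 \left(1 + 119 - 6783\right) \left(- \frac{1}{5}\right) 25 = 119 \left(-6663\right) \left(- \frac{1}{5}\right) 25 = \left(-792897\right) \left(- \frac{1}{5}\right) 25 = \frac{792897}{5} \cdot 25 = 3964485$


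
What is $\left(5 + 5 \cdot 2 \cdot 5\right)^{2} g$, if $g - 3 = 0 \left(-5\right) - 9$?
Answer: $-18150$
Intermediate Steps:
$g = -6$ ($g = 3 + \left(0 \left(-5\right) - 9\right) = 3 + \left(0 - 9\right) = 3 - 9 = -6$)
$\left(5 + 5 \cdot 2 \cdot 5\right)^{2} g = \left(5 + 5 \cdot 2 \cdot 5\right)^{2} \left(-6\right) = \left(5 + 10 \cdot 5\right)^{2} \left(-6\right) = \left(5 + 50\right)^{2} \left(-6\right) = 55^{2} \left(-6\right) = 3025 \left(-6\right) = -18150$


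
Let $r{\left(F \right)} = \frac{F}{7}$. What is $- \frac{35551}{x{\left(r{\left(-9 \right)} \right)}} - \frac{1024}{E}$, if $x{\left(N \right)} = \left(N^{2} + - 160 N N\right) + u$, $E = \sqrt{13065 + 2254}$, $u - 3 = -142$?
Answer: $\frac{1741999}{19690} - \frac{1024 \sqrt{15319}}{15319} \approx 80.198$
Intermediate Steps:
$u = -139$ ($u = 3 - 142 = -139$)
$r{\left(F \right)} = \frac{F}{7}$ ($r{\left(F \right)} = F \frac{1}{7} = \frac{F}{7}$)
$E = \sqrt{15319} \approx 123.77$
$x{\left(N \right)} = -139 - 159 N^{2}$ ($x{\left(N \right)} = \left(N^{2} + - 160 N N\right) - 139 = \left(N^{2} - 160 N^{2}\right) - 139 = - 159 N^{2} - 139 = -139 - 159 N^{2}$)
$- \frac{35551}{x{\left(r{\left(-9 \right)} \right)}} - \frac{1024}{E} = - \frac{35551}{-139 - 159 \left(\frac{1}{7} \left(-9\right)\right)^{2}} - \frac{1024}{\sqrt{15319}} = - \frac{35551}{-139 - 159 \left(- \frac{9}{7}\right)^{2}} - 1024 \frac{\sqrt{15319}}{15319} = - \frac{35551}{-139 - \frac{12879}{49}} - \frac{1024 \sqrt{15319}}{15319} = - \frac{35551}{- \frac{19690}{49}} - \frac{1024 \sqrt{15319}}{15319} = \left(-35551\right) \left(- \frac{49}{19690}\right) - \frac{1024 \sqrt{15319}}{15319} = \frac{1741999}{19690} - \frac{1024 \sqrt{15319}}{15319}$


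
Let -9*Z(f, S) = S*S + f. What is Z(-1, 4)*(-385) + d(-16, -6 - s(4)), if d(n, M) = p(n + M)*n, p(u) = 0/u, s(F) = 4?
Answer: 1925/3 ≈ 641.67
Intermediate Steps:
Z(f, S) = -f/9 - S²/9 (Z(f, S) = -(S*S + f)/9 = -(S² + f)/9 = -(f + S²)/9 = -f/9 - S²/9)
p(u) = 0
d(n, M) = 0 (d(n, M) = 0*n = 0)
Z(-1, 4)*(-385) + d(-16, -6 - s(4)) = (-⅑*(-1) - ⅑*4²)*(-385) + 0 = (⅑ - ⅑*16)*(-385) + 0 = (⅑ - 16/9)*(-385) + 0 = -5/3*(-385) + 0 = 1925/3 + 0 = 1925/3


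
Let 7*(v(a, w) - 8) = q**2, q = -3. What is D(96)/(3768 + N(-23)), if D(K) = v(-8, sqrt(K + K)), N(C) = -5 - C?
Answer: 65/26502 ≈ 0.0024526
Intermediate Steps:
v(a, w) = 65/7 (v(a, w) = 8 + (1/7)*(-3)**2 = 8 + (1/7)*9 = 8 + 9/7 = 65/7)
D(K) = 65/7
D(96)/(3768 + N(-23)) = 65/(7*(3768 + (-5 - 1*(-23)))) = 65/(7*(3768 + (-5 + 23))) = 65/(7*(3768 + 18)) = (65/7)/3786 = (65/7)*(1/3786) = 65/26502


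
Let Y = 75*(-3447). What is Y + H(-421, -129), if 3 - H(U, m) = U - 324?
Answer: -257777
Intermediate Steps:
H(U, m) = 327 - U (H(U, m) = 3 - (U - 324) = 3 - (-324 + U) = 3 + (324 - U) = 327 - U)
Y = -258525
Y + H(-421, -129) = -258525 + (327 - 1*(-421)) = -258525 + (327 + 421) = -258525 + 748 = -257777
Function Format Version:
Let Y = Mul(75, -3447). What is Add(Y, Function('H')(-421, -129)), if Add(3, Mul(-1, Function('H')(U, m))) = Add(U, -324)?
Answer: -257777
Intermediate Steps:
Function('H')(U, m) = Add(327, Mul(-1, U)) (Function('H')(U, m) = Add(3, Mul(-1, Add(U, -324))) = Add(3, Mul(-1, Add(-324, U))) = Add(3, Add(324, Mul(-1, U))) = Add(327, Mul(-1, U)))
Y = -258525
Add(Y, Function('H')(-421, -129)) = Add(-258525, Add(327, Mul(-1, -421))) = Add(-258525, Add(327, 421)) = Add(-258525, 748) = -257777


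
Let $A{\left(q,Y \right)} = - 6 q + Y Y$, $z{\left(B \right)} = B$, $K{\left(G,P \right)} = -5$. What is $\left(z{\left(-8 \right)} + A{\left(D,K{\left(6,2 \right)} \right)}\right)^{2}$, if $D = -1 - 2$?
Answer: $1225$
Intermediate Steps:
$D = -3$ ($D = -1 - 2 = -3$)
$A{\left(q,Y \right)} = Y^{2} - 6 q$ ($A{\left(q,Y \right)} = - 6 q + Y^{2} = Y^{2} - 6 q$)
$\left(z{\left(-8 \right)} + A{\left(D,K{\left(6,2 \right)} \right)}\right)^{2} = \left(-8 - \left(-18 - \left(-5\right)^{2}\right)\right)^{2} = \left(-8 + \left(25 + 18\right)\right)^{2} = \left(-8 + 43\right)^{2} = 35^{2} = 1225$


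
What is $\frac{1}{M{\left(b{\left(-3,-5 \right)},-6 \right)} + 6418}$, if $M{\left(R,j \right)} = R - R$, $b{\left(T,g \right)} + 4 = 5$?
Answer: $\frac{1}{6418} \approx 0.00015581$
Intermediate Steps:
$b{\left(T,g \right)} = 1$ ($b{\left(T,g \right)} = -4 + 5 = 1$)
$M{\left(R,j \right)} = 0$
$\frac{1}{M{\left(b{\left(-3,-5 \right)},-6 \right)} + 6418} = \frac{1}{0 + 6418} = \frac{1}{6418}$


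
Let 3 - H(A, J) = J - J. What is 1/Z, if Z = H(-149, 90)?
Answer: 1/3 ≈ 0.33333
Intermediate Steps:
H(A, J) = 3 (H(A, J) = 3 - (J - J) = 3 - 1*0 = 3 + 0 = 3)
Z = 3
1/Z = 1/3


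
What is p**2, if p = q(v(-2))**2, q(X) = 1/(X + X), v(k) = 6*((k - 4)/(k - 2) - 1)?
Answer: 1/1296 ≈ 0.00077160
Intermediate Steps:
v(k) = -6 + 6*(-4 + k)/(-2 + k) (v(k) = 6*((-4 + k)/(-2 + k) - 1) = 6*(-1 + (-4 + k)/(-2 + k)) = -6 + 6*(-4 + k)/(-2 + k))
q(X) = 1/(2*X)
p = 1/36 (p = (1/(2*((-12/(-2 - 2)))))**2 = (1/(2*((-12/(-4)))))**2 = (1/(2*((-12*(-1/4)))))**2 = ((1/2)/3)**2 = ((1/2)*(1/3))**2 = (1/6)**2 = 1/36 ≈ 0.027778)
p**2 = (1/36)**2 = 1/1296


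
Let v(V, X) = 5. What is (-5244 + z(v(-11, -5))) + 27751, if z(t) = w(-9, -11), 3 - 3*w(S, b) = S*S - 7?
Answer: 67450/3 ≈ 22483.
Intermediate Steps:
w(S, b) = 10/3 - S**2/3 (w(S, b) = 1 - (S*S - 7)/3 = 1 - (S**2 - 7)/3 = 1 - (-7 + S**2)/3 = 1 + (7/3 - S**2/3) = 10/3 - S**2/3)
z(t) = -71/3 (z(t) = 10/3 - 1/3*(-9)**2 = 10/3 - 1/3*81 = 10/3 - 27 = -71/3)
(-5244 + z(v(-11, -5))) + 27751 = (-5244 - 71/3) + 27751 = -15803/3 + 27751 = 67450/3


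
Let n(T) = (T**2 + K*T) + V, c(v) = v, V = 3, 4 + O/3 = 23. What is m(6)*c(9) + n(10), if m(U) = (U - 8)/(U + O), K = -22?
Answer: -821/7 ≈ -117.29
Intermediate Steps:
O = 57 (O = -12 + 3*23 = -12 + 69 = 57)
m(U) = (-8 + U)/(57 + U) (m(U) = (U - 8)/(U + 57) = (-8 + U)/(57 + U))
n(T) = 3 + T**2 - 22*T (n(T) = (T**2 - 22*T) + 3 = 3 + T**2 - 22*T)
m(6)*c(9) + n(10) = ((-8 + 6)/(57 + 6))*9 + (3 + 10**2 - 22*10) = (-2/63)*9 + (3 + 100 - 220) = ((1/63)*(-2))*9 - 117 = -2/63*9 - 117 = -2/7 - 117 = -821/7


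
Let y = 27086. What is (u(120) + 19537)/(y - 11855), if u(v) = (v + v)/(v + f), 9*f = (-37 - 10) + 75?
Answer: 5412289/4218987 ≈ 1.2828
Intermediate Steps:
f = 28/9 (f = ((-37 - 10) + 75)/9 = (-47 + 75)/9 = (⅑)*28 = 28/9 ≈ 3.1111)
u(v) = 2*v/(28/9 + v) (u(v) = (v + v)/(v + 28/9) = (2*v)/(28/9 + v) = 2*v/(28/9 + v))
(u(120) + 19537)/(y - 11855) = (18*120/(28 + 9*120) + 19537)/(27086 - 11855) = (18*120/(28 + 1080) + 19537)/15231 = (18*120/1108 + 19537)*(1/15231) = (18*120*(1/1108) + 19537)*(1/15231) = (540/277 + 19537)*(1/15231) = (5412289/277)*(1/15231) = 5412289/4218987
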